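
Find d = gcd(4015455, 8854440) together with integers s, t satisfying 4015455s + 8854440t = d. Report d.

15

Repeated division:
8854440 = 2·4015455 + 823530
4015455 = 4·823530 + 721335
823530 = 1·721335 + 102195
721335 = 7·102195 + 5970
102195 = 17·5970 + 705
5970 = 8·705 + 330
705 = 2·330 + 45
330 = 7·45 + 15
45 = 3·15 + 0
gcd(4015455, 8854440) = 15.
Working backward:
15 = 330 − 7·45
15 = −7·705 + 15·330
15 = 15·5970 − 127·705
15 = −127·102195 + 2174·5970
15 = 2174·721335 − 15345·102195
15 = −15345·823530 + 17519·721335
15 = 17519·4015455 − 85421·823530
15 = −85421·8854440 + 188361·4015455
So 15 = (-85421)·8854440 + (188361)·4015455.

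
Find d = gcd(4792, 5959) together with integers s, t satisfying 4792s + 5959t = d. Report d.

Apply Euclid's algorithm to 5959 and 4792:
5959 = 1·4792 + 1167
4792 = 4·1167 + 124
1167 = 9·124 + 51
124 = 2·51 + 22
51 = 2·22 + 7
22 = 3·7 + 1
7 = 7·1 + 0
gcd(4792, 5959) = 1.
Express as a combination:
1 = 22 − 3·7
1 = −3·51 + 7·22
1 = 7·124 − 17·51
1 = −17·1167 + 160·124
1 = 160·4792 − 657·1167
1 = −657·5959 + 817·4792
So 1 = (-657)·5959 + (817)·4792.

1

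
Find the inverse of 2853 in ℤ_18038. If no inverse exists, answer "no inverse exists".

5431

gcd(18038, 2853) by repeated division:
18038 = 6·2853 + 920
2853 = 3·920 + 93
920 = 9·93 + 83
93 = 1·83 + 10
83 = 8·10 + 3
10 = 3·3 + 1
3 = 3·1 + 0
The gcd is 1. Working backward:
1 = 10 − 3·3
1 = −3·83 + 25·10
1 = 25·93 − 28·83
1 = −28·920 + 277·93
1 = 277·2853 − 859·920
1 = −859·18038 + 5431·2853
So 2853·5431 ≡ 1 (mod 18038).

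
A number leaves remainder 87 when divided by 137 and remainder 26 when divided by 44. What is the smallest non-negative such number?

Write x = 87 + 137·k. Then 137·k ≡ 26 − 87 ≡ 27 (mod 44).
Need 137⁻¹ mod 44. Extended Euclid on (44, 5):
44 = 8*5 + 4
5 = 1*4 + 1
4 = 4*1 + 0
Back-substitute:
1 = 5 − 4
1 = −44 + 9·5
137⁻¹ ≡ 9 (mod 44), so k ≡ 9·27 ≡ 23 (mod 44).
x = 87 + 137·23 = 3238.

3238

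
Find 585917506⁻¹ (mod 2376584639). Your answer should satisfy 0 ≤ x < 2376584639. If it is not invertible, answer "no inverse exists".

Extended Euclidean algorithm:
2376584639 = 4*585917506 + 32914615
585917506 = 17*32914615 + 26369051
32914615 = 1*26369051 + 6545564
26369051 = 4*6545564 + 186795
6545564 = 35*186795 + 7739
186795 = 24*7739 + 1059
7739 = 7*1059 + 326
1059 = 3*326 + 81
326 = 4*81 + 2
81 = 40*2 + 1
2 = 2*1 + 0
Since gcd(585917506, 2376584639) = 1, back-substitute to write 1 as a combination:
1 = 81 − 40·2
1 = −40·326 + 161·81
1 = 161·1059 − 523·326
1 = −523·7739 + 3822·1059
1 = 3822·186795 − 92251·7739
1 = −92251·6545564 + 3232607·186795
1 = 3232607·26369051 − 13022679·6545564
1 = −13022679·32914615 + 16255286·26369051
1 = 16255286·585917506 − 289362541·32914615
1 = −289362541·2376584639 + 1173705450·585917506
So 585917506·1173705450 ≡ 1 (mod 2376584639).

1173705450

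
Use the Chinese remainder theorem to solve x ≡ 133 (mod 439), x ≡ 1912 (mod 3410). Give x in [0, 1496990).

Write x = 133 + 439·k. Then 439·k ≡ 1912 − 133 ≡ 1779 (mod 3410).
Need 439⁻¹ mod 3410. Extended Euclid on (3410, 439):
3410 = 7×439 + 337
439 = 1×337 + 102
337 = 3×102 + 31
102 = 3×31 + 9
31 = 3×9 + 4
9 = 2×4 + 1
4 = 4×1 + 0
Back-substitute:
1 = 9 − 2·4
1 = −2·31 + 7·9
1 = 7·102 − 23·31
1 = −23·337 + 76·102
1 = 76·439 − 99·337
1 = −99·3410 + 769·439
439⁻¹ ≡ 769 (mod 3410), so k ≡ 769·1779 ≡ 641 (mod 3410).
x = 133 + 439·641 = 281532.

281532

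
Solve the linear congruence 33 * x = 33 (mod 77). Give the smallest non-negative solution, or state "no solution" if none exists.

First find gcd(33, 77):
77 = 2·33 + 11
33 = 3·11 + 0
gcd = 11 and 11 | 33, so solutions exist. Divide through by 11: 3x ≡ 3 (mod 7).
Now find 3⁻¹ mod 7:
7 = 2×3 + 1
3 = 3×1 + 0
Back-substitute:
1 = 7 − 2·3
So 3·(-2) ≡ 1 (mod 7), i.e. 3⁻¹ ≡ 5.
Then x ≡ 5·3 ≡ 1 (mod 7); the smallest non-negative solution is x = 1.

1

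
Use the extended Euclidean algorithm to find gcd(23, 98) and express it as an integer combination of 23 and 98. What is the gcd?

Apply Euclid's algorithm to 98 and 23:
98 = 4·23 + 6
23 = 3·6 + 5
6 = 1·5 + 1
5 = 5·1 + 0
gcd(23, 98) = 1.
Back-substituting:
1 = 6 − 5
1 = −23 + 4·6
1 = 4·98 − 17·23
So 1 = (4)·98 + (-17)·23.

1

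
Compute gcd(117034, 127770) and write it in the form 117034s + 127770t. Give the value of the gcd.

2

Repeated division:
127770 = 1×117034 + 10736
117034 = 10×10736 + 9674
10736 = 1×9674 + 1062
9674 = 9×1062 + 116
1062 = 9×116 + 18
116 = 6×18 + 8
18 = 2×8 + 2
8 = 4×2 + 0
gcd(117034, 127770) = 2.
Express as a combination:
2 = 18 − 2·8
2 = −2·116 + 13·18
2 = 13·1062 − 119·116
2 = −119·9674 + 1084·1062
2 = 1084·10736 − 1203·9674
2 = −1203·117034 + 13114·10736
2 = 13114·127770 − 14317·117034
So 2 = (13114)·127770 + (-14317)·117034.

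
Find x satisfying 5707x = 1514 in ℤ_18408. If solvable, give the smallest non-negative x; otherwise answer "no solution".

no solution

gcd(5707, 18408):
18408 = 3·5707 + 1287
5707 = 4·1287 + 559
1287 = 2·559 + 169
559 = 3·169 + 52
169 = 3·52 + 13
52 = 4·13 + 0
gcd = 13, but 13 ∤ 1514, so the congruence has no solution.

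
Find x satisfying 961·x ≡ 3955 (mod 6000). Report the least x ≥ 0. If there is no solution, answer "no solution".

First find gcd(961, 6000):
6000 = 6*961 + 234
961 = 4*234 + 25
234 = 9*25 + 9
25 = 2*9 + 7
9 = 1*7 + 2
7 = 3*2 + 1
2 = 2*1 + 0
gcd = 1, so a unique solution mod 6000 exists.
Back-substitute for the Bézout coefficients:
1 = 7 − 3·2
1 = −3·9 + 4·7
1 = 4·25 − 11·9
1 = −11·234 + 103·25
1 = 103·961 − 423·234
1 = −423·6000 + 2641·961
So 961·(2641) ≡ 1 (mod 6000), giving 961⁻¹ ≡ 2641.
x ≡ 961⁻¹·3955 ≡ 2641·3955 ≡ 5155 (mod 6000).

5155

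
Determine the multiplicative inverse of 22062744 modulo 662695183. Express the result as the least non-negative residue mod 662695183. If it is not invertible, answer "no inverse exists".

69999091

Run Euclid on (662695183, 22062744):
662695183 = 30·22062744 + 812863
22062744 = 27·812863 + 115443
812863 = 7·115443 + 4762
115443 = 24·4762 + 1155
4762 = 4·1155 + 142
1155 = 8·142 + 19
142 = 7·19 + 9
19 = 2·9 + 1
9 = 9·1 + 0
Since gcd(22062744, 662695183) = 1, back-substitute to write 1 as a combination:
1 = 19 − 2·9
1 = −2·142 + 15·19
1 = 15·1155 − 122·142
1 = −122·4762 + 503·1155
1 = 503·115443 − 12194·4762
1 = −12194·812863 + 85861·115443
1 = 85861·22062744 − 2330441·812863
1 = −2330441·662695183 + 69999091·22062744
So 22062744·69999091 ≡ 1 (mod 662695183).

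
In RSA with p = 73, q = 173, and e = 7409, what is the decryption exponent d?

11921

φ(n) = (p−1)(q−1) = 72·172 = 12384.
Need d with 7409·d ≡ 1 (mod 12384). Apply the extended Euclidean algorithm:
12384 = 1×7409 + 4975
7409 = 1×4975 + 2434
4975 = 2×2434 + 107
2434 = 22×107 + 80
107 = 1×80 + 27
80 = 2×27 + 26
27 = 1×26 + 1
26 = 26×1 + 0
Back-substitute:
1 = 27 − 26
1 = −80 + 3·27
1 = 3·107 − 4·80
1 = −4·2434 + 91·107
1 = 91·4975 − 186·2434
1 = −186·7409 + 277·4975
1 = 277·12384 − 463·7409
So 7409·(-463) ≡ 1 (mod 12384), hence d ≡ -463 ≡ 11921 (mod 12384).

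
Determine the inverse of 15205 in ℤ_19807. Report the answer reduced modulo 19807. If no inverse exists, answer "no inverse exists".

Extended Euclidean algorithm:
19807 = 1*15205 + 4602
15205 = 3*4602 + 1399
4602 = 3*1399 + 405
1399 = 3*405 + 184
405 = 2*184 + 37
184 = 4*37 + 36
37 = 1*36 + 1
36 = 36*1 + 0
gcd = 1, so the inverse exists. Back-substitute:
1 = 37 − 36
1 = −184 + 5·37
1 = 5·405 − 11·184
1 = −11·1399 + 38·405
1 = 38·4602 − 125·1399
1 = −125·15205 + 413·4602
1 = 413·19807 − 538·15205
So 15205·(-538) ≡ 1 (mod 19807), and -538 ≡ 19269 (mod 19807).

19269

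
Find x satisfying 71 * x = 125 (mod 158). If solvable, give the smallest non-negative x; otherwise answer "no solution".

First find gcd(71, 158):
158 = 2·71 + 16
71 = 4·16 + 7
16 = 2·7 + 2
7 = 3·2 + 1
2 = 2·1 + 0
gcd = 1, so a unique solution mod 158 exists.
Back-substitute for the Bézout coefficients:
1 = 7 − 3·2
1 = −3·16 + 7·7
1 = 7·71 − 31·16
1 = −31·158 + 69·71
So 71·(69) ≡ 1 (mod 158), giving 71⁻¹ ≡ 69.
x ≡ 71⁻¹·125 ≡ 69·125 ≡ 93 (mod 158).

93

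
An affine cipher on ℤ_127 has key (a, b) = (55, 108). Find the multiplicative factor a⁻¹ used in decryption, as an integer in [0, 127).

97

Extended Euclidean algorithm:
127 = 2·55 + 17
55 = 3·17 + 4
17 = 4·4 + 1
4 = 4·1 + 0
Since gcd(55, 127) = 1, back-substitute to write 1 as a combination:
1 = 17 − 4·4
1 = −4·55 + 13·17
1 = 13·127 − 30·55
Hence 55⁻¹ ≡ -30 ≡ 97 (mod 127).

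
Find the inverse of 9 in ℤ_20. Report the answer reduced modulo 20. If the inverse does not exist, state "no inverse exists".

9

Extended Euclidean algorithm:
20 = 2*9 + 2
9 = 4*2 + 1
2 = 2*1 + 0
The gcd is 1. Working backward:
1 = 9 − 4·2
1 = −4·20 + 9·9
So 9·9 ≡ 1 (mod 20).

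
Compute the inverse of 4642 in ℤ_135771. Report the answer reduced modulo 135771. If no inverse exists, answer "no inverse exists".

104095

Extended Euclidean algorithm:
135771 = 29*4642 + 1153
4642 = 4*1153 + 30
1153 = 38*30 + 13
30 = 2*13 + 4
13 = 3*4 + 1
4 = 4*1 + 0
gcd = 1, so the inverse exists. Back-substitute:
1 = 13 − 3·4
1 = −3·30 + 7·13
1 = 7·1153 − 269·30
1 = −269·4642 + 1083·1153
1 = 1083·135771 − 31676·4642
So 4642·(-31676) ≡ 1 (mod 135771), and -31676 ≡ 104095 (mod 135771).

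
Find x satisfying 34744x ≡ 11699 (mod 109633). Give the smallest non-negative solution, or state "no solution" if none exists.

First find gcd(34744, 109633):
109633 = 3×34744 + 5401
34744 = 6×5401 + 2338
5401 = 2×2338 + 725
2338 = 3×725 + 163
725 = 4×163 + 73
163 = 2×73 + 17
73 = 4×17 + 5
17 = 3×5 + 2
5 = 2×2 + 1
2 = 2×1 + 0
gcd = 1, so a unique solution mod 109633 exists.
Back-substitute for the Bézout coefficients:
1 = 5 − 2·2
1 = −2·17 + 7·5
1 = 7·73 − 30·17
1 = −30·163 + 67·73
1 = 67·725 − 298·163
1 = −298·2338 + 961·725
1 = 961·5401 − 2220·2338
1 = −2220·34744 + 14281·5401
1 = 14281·109633 − 45063·34744
So 34744·(-45063) ≡ 1 (mod 109633), giving 34744⁻¹ ≡ 64570.
x ≡ 34744⁻¹·11699 ≡ 64570·11699 ≡ 33060 (mod 109633).

33060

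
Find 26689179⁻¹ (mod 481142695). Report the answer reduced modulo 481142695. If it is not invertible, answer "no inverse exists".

no inverse exists

Euclidean algorithm on 481142695, 26689179:
481142695 = 18·26689179 + 737473
26689179 = 36·737473 + 140151
737473 = 5·140151 + 36718
140151 = 3·36718 + 29997
36718 = 1·29997 + 6721
29997 = 4·6721 + 3113
6721 = 2·3113 + 495
3113 = 6·495 + 143
495 = 3·143 + 66
143 = 2·66 + 11
66 = 6·11 + 0
The gcd is 11, not 1, hence no inverse exists.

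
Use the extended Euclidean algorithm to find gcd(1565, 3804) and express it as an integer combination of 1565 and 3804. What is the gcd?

1

Euclidean algorithm:
3804 = 2*1565 + 674
1565 = 2*674 + 217
674 = 3*217 + 23
217 = 9*23 + 10
23 = 2*10 + 3
10 = 3*3 + 1
3 = 3*1 + 0
gcd(1565, 3804) = 1.
Working backward:
1 = 10 − 3·3
1 = −3·23 + 7·10
1 = 7·217 − 66·23
1 = −66·674 + 205·217
1 = 205·1565 − 476·674
1 = −476·3804 + 1157·1565
So 1 = (-476)·3804 + (1157)·1565.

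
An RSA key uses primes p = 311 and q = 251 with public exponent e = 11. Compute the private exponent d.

14091

φ(n) = (p−1)(q−1) = 310·250 = 77500.
Need d with 11·d ≡ 1 (mod 77500). Apply the extended Euclidean algorithm:
77500 = 7045·11 + 5
11 = 2·5 + 1
5 = 5·1 + 0
Back-substitute:
1 = 11 − 2·5
1 = −2·77500 + 14091·11
So 11·14091 ≡ 1 (mod 77500), hence d = 14091.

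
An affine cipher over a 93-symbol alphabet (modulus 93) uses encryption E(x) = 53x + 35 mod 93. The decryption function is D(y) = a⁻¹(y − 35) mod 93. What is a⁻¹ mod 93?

86

gcd(93, 53) by repeated division:
93 = 1×53 + 40
53 = 1×40 + 13
40 = 3×13 + 1
13 = 13×1 + 0
The gcd is 1. Working backward:
1 = 40 − 3·13
1 = −3·53 + 4·40
1 = 4·93 − 7·53
Thus 53·(-7) ≡ 1 (mod 93); reducing, -7 mod 93 = 86.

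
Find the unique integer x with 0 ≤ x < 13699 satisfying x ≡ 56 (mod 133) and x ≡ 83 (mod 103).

Write x = 56 + 133·k. Then 133·k ≡ 83 − 56 ≡ 27 (mod 103).
Need 133⁻¹ mod 103. Extended Euclid on (103, 30):
103 = 3*30 + 13
30 = 2*13 + 4
13 = 3*4 + 1
4 = 4*1 + 0
Back-substitute:
1 = 13 − 3·4
1 = −3·30 + 7·13
1 = 7·103 − 24·30
133⁻¹ ≡ 79 (mod 103), so k ≡ 79·27 ≡ 73 (mod 103).
x = 56 + 133·73 = 9765.

9765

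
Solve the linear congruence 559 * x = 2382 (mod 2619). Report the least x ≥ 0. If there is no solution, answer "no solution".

276

First find gcd(559, 2619):
2619 = 4·559 + 383
559 = 1·383 + 176
383 = 2·176 + 31
176 = 5·31 + 21
31 = 1·21 + 10
21 = 2·10 + 1
10 = 10·1 + 0
gcd = 1, so a unique solution mod 2619 exists.
Back-substitute for the Bézout coefficients:
1 = 21 − 2·10
1 = −2·31 + 3·21
1 = 3·176 − 17·31
1 = −17·383 + 37·176
1 = 37·559 − 54·383
1 = −54·2619 + 253·559
So 559·(253) ≡ 1 (mod 2619), giving 559⁻¹ ≡ 253.
x ≡ 559⁻¹·2382 ≡ 253·2382 ≡ 276 (mod 2619).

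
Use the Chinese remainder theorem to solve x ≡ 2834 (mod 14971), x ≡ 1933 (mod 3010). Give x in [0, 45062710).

42954633

Write x = 2834 + 14971·k. Then 14971·k ≡ 1933 − 2834 ≡ 2109 (mod 3010).
Need 14971⁻¹ mod 3010. Extended Euclid on (3010, 2931):
3010 = 1×2931 + 79
2931 = 37×79 + 8
79 = 9×8 + 7
8 = 1×7 + 1
7 = 7×1 + 0
Back-substitute:
1 = 8 − 7
1 = −79 + 10·8
1 = 10·2931 − 371·79
1 = −371·3010 + 381·2931
14971⁻¹ ≡ 381 (mod 3010), so k ≡ 381·2109 ≡ 2869 (mod 3010).
x = 2834 + 14971·2869 = 42954633.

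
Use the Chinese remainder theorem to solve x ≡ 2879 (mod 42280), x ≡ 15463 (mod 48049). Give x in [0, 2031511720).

Write x = 2879 + 42280·k. Then 42280·k ≡ 15463 − 2879 ≡ 12584 (mod 48049).
Need 42280⁻¹ mod 48049. Extended Euclid on (48049, 42280):
48049 = 1·42280 + 5769
42280 = 7·5769 + 1897
5769 = 3·1897 + 78
1897 = 24·78 + 25
78 = 3·25 + 3
25 = 8·3 + 1
3 = 3·1 + 0
Back-substitute:
1 = 25 − 8·3
1 = −8·78 + 25·25
1 = 25·1897 − 608·78
1 = −608·5769 + 1849·1897
1 = 1849·42280 − 13551·5769
1 = −13551·48049 + 15400·42280
42280⁻¹ ≡ 15400 (mod 48049), so k ≡ 15400·12584 ≡ 11983 (mod 48049).
x = 2879 + 42280·11983 = 506644119.

506644119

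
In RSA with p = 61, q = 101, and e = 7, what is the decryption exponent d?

φ(n) = (p−1)(q−1) = 60·100 = 6000.
Need d with 7·d ≡ 1 (mod 6000). Apply the extended Euclidean algorithm:
6000 = 857*7 + 1
7 = 7*1 + 0
Back-substitute:
1 = 6000 − 857·7
So 7·(-857) ≡ 1 (mod 6000), hence d ≡ -857 ≡ 5143 (mod 6000).

5143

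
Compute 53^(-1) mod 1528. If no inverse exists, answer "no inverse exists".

Apply the Euclidean algorithm to 1528 and 53:
1528 = 28·53 + 44
53 = 1·44 + 9
44 = 4·9 + 8
9 = 1·8 + 1
8 = 8·1 + 0
The gcd is 1. Working backward:
1 = 9 − 8
1 = −44 + 5·9
1 = 5·53 − 6·44
1 = −6·1528 + 173·53
So 53·173 ≡ 1 (mod 1528).

173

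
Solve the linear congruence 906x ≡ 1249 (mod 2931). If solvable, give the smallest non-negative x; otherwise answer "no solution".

gcd(906, 2931):
2931 = 3×906 + 213
906 = 4×213 + 54
213 = 3×54 + 51
54 = 1×51 + 3
51 = 17×3 + 0
gcd = 3, but 3 ∤ 1249, so the congruence has no solution.

no solution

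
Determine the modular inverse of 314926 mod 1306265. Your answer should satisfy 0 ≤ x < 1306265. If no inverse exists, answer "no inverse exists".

664116

Apply the Euclidean algorithm to 1306265 and 314926:
1306265 = 4×314926 + 46561
314926 = 6×46561 + 35560
46561 = 1×35560 + 11001
35560 = 3×11001 + 2557
11001 = 4×2557 + 773
2557 = 3×773 + 238
773 = 3×238 + 59
238 = 4×59 + 2
59 = 29×2 + 1
2 = 2×1 + 0
Since gcd(314926, 1306265) = 1, back-substitute to write 1 as a combination:
1 = 59 − 29·2
1 = −29·238 + 117·59
1 = 117·773 − 380·238
1 = −380·2557 + 1257·773
1 = 1257·11001 − 5408·2557
1 = −5408·35560 + 17481·11001
1 = 17481·46561 − 22889·35560
1 = −22889·314926 + 154815·46561
1 = 154815·1306265 − 642149·314926
Hence 314926⁻¹ ≡ -642149 ≡ 664116 (mod 1306265).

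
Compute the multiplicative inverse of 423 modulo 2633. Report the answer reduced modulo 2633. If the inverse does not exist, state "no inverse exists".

1164

Extended Euclidean algorithm:
2633 = 6*423 + 95
423 = 4*95 + 43
95 = 2*43 + 9
43 = 4*9 + 7
9 = 1*7 + 2
7 = 3*2 + 1
2 = 2*1 + 0
gcd = 1, so the inverse exists. Back-substitute:
1 = 7 − 3·2
1 = −3·9 + 4·7
1 = 4·43 − 19·9
1 = −19·95 + 42·43
1 = 42·423 − 187·95
1 = −187·2633 + 1164·423
So 423·1164 ≡ 1 (mod 2633).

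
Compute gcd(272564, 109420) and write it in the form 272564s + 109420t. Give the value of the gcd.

4

Apply Euclid's algorithm to 272564 and 109420:
272564 = 2·109420 + 53724
109420 = 2·53724 + 1972
53724 = 27·1972 + 480
1972 = 4·480 + 52
480 = 9·52 + 12
52 = 4·12 + 4
12 = 3·4 + 0
gcd(272564, 109420) = 4.
Working backward:
4 = 52 − 4·12
4 = −4·480 + 37·52
4 = 37·1972 − 152·480
4 = −152·53724 + 4141·1972
4 = 4141·109420 − 8434·53724
4 = −8434·272564 + 21009·109420
So 4 = (-8434)·272564 + (21009)·109420.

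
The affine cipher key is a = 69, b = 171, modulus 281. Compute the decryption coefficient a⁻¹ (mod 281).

Run Euclid on (281, 69):
281 = 4*69 + 5
69 = 13*5 + 4
5 = 1*4 + 1
4 = 4*1 + 0
gcd = 1, so the inverse exists. Back-substitute:
1 = 5 − 4
1 = −69 + 14·5
1 = 14·281 − 57·69
Hence 69⁻¹ ≡ -57 ≡ 224 (mod 281).

224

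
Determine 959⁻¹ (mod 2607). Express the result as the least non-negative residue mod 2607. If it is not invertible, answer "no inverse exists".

gcd(2607, 959) by repeated division:
2607 = 2·959 + 689
959 = 1·689 + 270
689 = 2·270 + 149
270 = 1·149 + 121
149 = 1·121 + 28
121 = 4·28 + 9
28 = 3·9 + 1
9 = 9·1 + 0
Since gcd(959, 2607) = 1, back-substitute to write 1 as a combination:
1 = 28 − 3·9
1 = −3·121 + 13·28
1 = 13·149 − 16·121
1 = −16·270 + 29·149
1 = 29·689 − 74·270
1 = −74·959 + 103·689
1 = 103·2607 − 280·959
Thus 959·(-280) ≡ 1 (mod 2607); reducing, -280 mod 2607 = 2327.

2327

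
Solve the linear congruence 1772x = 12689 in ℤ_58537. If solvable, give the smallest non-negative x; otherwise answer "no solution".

32480

First find gcd(1772, 58537):
58537 = 33×1772 + 61
1772 = 29×61 + 3
61 = 20×3 + 1
3 = 3×1 + 0
gcd = 1, so a unique solution mod 58537 exists.
Back-substitute for the Bézout coefficients:
1 = 61 − 20·3
1 = −20·1772 + 581·61
1 = 581·58537 − 19193·1772
So 1772·(-19193) ≡ 1 (mod 58537), giving 1772⁻¹ ≡ 39344.
x ≡ 1772⁻¹·12689 ≡ 39344·12689 ≡ 32480 (mod 58537).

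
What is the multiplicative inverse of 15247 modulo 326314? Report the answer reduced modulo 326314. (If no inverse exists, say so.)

gcd(326314, 15247) by repeated division:
326314 = 21×15247 + 6127
15247 = 2×6127 + 2993
6127 = 2×2993 + 141
2993 = 21×141 + 32
141 = 4×32 + 13
32 = 2×13 + 6
13 = 2×6 + 1
6 = 6×1 + 0
Since gcd(15247, 326314) = 1, back-substitute to write 1 as a combination:
1 = 13 − 2·6
1 = −2·32 + 5·13
1 = 5·141 − 22·32
1 = −22·2993 + 467·141
1 = 467·6127 − 956·2993
1 = −956·15247 + 2379·6127
1 = 2379·326314 − 50915·15247
Thus 15247·(-50915) ≡ 1 (mod 326314); reducing, -50915 mod 326314 = 275399.

275399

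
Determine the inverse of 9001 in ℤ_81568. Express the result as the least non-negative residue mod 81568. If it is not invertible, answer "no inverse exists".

37209

Apply the Euclidean algorithm to 81568 and 9001:
81568 = 9×9001 + 559
9001 = 16×559 + 57
559 = 9×57 + 46
57 = 1×46 + 11
46 = 4×11 + 2
11 = 5×2 + 1
2 = 2×1 + 0
The gcd is 1. Working backward:
1 = 11 − 5·2
1 = −5·46 + 21·11
1 = 21·57 − 26·46
1 = −26·559 + 255·57
1 = 255·9001 − 4106·559
1 = −4106·81568 + 37209·9001
So 9001·37209 ≡ 1 (mod 81568).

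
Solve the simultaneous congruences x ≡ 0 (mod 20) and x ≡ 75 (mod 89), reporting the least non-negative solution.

520

Write x = 0 + 20·k. Then 20·k ≡ 75 − 0 ≡ 75 (mod 89).
Need 20⁻¹ mod 89. Extended Euclid on (89, 20):
89 = 4·20 + 9
20 = 2·9 + 2
9 = 4·2 + 1
2 = 2·1 + 0
Back-substitute:
1 = 9 − 4·2
1 = −4·20 + 9·9
1 = 9·89 − 40·20
20⁻¹ ≡ 49 (mod 89), so k ≡ 49·75 ≡ 26 (mod 89).
x = 0 + 20·26 = 520.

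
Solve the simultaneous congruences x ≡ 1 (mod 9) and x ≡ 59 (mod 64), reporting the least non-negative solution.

379

Write x = 1 + 9·k. Then 9·k ≡ 59 − 1 ≡ 58 (mod 64).
Need 9⁻¹ mod 64. Extended Euclid on (64, 9):
64 = 7×9 + 1
9 = 9×1 + 0
Back-substitute:
1 = 64 − 7·9
9⁻¹ ≡ 57 (mod 64), so k ≡ 57·58 ≡ 42 (mod 64).
x = 1 + 9·42 = 379.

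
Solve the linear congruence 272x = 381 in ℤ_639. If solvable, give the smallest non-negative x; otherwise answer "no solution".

483

First find gcd(272, 639):
639 = 2·272 + 95
272 = 2·95 + 82
95 = 1·82 + 13
82 = 6·13 + 4
13 = 3·4 + 1
4 = 4·1 + 0
gcd = 1, so a unique solution mod 639 exists.
Back-substitute for the Bézout coefficients:
1 = 13 − 3·4
1 = −3·82 + 19·13
1 = 19·95 − 22·82
1 = −22·272 + 63·95
1 = 63·639 − 148·272
So 272·(-148) ≡ 1 (mod 639), giving 272⁻¹ ≡ 491.
x ≡ 272⁻¹·381 ≡ 491·381 ≡ 483 (mod 639).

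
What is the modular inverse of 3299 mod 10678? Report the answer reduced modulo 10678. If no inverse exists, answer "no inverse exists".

3295

Extended Euclidean algorithm:
10678 = 3×3299 + 781
3299 = 4×781 + 175
781 = 4×175 + 81
175 = 2×81 + 13
81 = 6×13 + 3
13 = 4×3 + 1
3 = 3×1 + 0
gcd = 1, so the inverse exists. Back-substitute:
1 = 13 − 4·3
1 = −4·81 + 25·13
1 = 25·175 − 54·81
1 = −54·781 + 241·175
1 = 241·3299 − 1018·781
1 = −1018·10678 + 3295·3299
So 3299·3295 ≡ 1 (mod 10678).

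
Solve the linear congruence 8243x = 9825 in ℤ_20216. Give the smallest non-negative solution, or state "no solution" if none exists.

14547

First find gcd(8243, 20216):
20216 = 2×8243 + 3730
8243 = 2×3730 + 783
3730 = 4×783 + 598
783 = 1×598 + 185
598 = 3×185 + 43
185 = 4×43 + 13
43 = 3×13 + 4
13 = 3×4 + 1
4 = 4×1 + 0
gcd = 1, so a unique solution mod 20216 exists.
Back-substitute for the Bézout coefficients:
1 = 13 − 3·4
1 = −3·43 + 10·13
1 = 10·185 − 43·43
1 = −43·598 + 139·185
1 = 139·783 − 182·598
1 = −182·3730 + 867·783
1 = 867·8243 − 1916·3730
1 = −1916·20216 + 4699·8243
So 8243·(4699) ≡ 1 (mod 20216), giving 8243⁻¹ ≡ 4699.
x ≡ 8243⁻¹·9825 ≡ 4699·9825 ≡ 14547 (mod 20216).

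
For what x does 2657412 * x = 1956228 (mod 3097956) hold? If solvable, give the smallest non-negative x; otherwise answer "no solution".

First find gcd(2657412, 3097956):
3097956 = 1*2657412 + 440544
2657412 = 6*440544 + 14148
440544 = 31*14148 + 1956
14148 = 7*1956 + 456
1956 = 4*456 + 132
456 = 3*132 + 60
132 = 2*60 + 12
60 = 5*12 + 0
gcd = 12 and 12 | 1956228, so solutions exist. Divide through by 12: 221451x ≡ 163019 (mod 258163).
Now find 221451⁻¹ mod 258163:
258163 = 1×221451 + 36712
221451 = 6×36712 + 1179
36712 = 31×1179 + 163
1179 = 7×163 + 38
163 = 4×38 + 11
38 = 3×11 + 5
11 = 2×5 + 1
5 = 5×1 + 0
Back-substitute:
1 = 11 − 2·5
1 = −2·38 + 7·11
1 = 7·163 − 30·38
1 = −30·1179 + 217·163
1 = 217·36712 − 6757·1179
1 = −6757·221451 + 40759·36712
1 = 40759·258163 − 47516·221451
So 221451·(-47516) ≡ 1 (mod 258163), i.e. 221451⁻¹ ≡ 210647.
Then x ≡ 210647·163019 ≡ 170011 (mod 258163); the smallest non-negative solution is x = 170011.

170011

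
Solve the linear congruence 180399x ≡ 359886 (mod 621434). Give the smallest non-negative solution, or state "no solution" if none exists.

First find gcd(180399, 621434):
621434 = 3·180399 + 80237
180399 = 2·80237 + 19925
80237 = 4·19925 + 537
19925 = 37·537 + 56
537 = 9·56 + 33
56 = 1·33 + 23
33 = 1·23 + 10
23 = 2·10 + 3
10 = 3·3 + 1
3 = 3·1 + 0
gcd = 1, so a unique solution mod 621434 exists.
Back-substitute for the Bézout coefficients:
1 = 10 − 3·3
1 = −3·23 + 7·10
1 = 7·33 − 10·23
1 = −10·56 + 17·33
1 = 17·537 − 163·56
1 = −163·19925 + 6048·537
1 = 6048·80237 − 24355·19925
1 = −24355·180399 + 54758·80237
1 = 54758·621434 − 188629·180399
So 180399·(-188629) ≡ 1 (mod 621434), giving 180399⁻¹ ≡ 432805.
x ≡ 180399⁻¹·359886 ≡ 432805·359886 ≡ 513866 (mod 621434).

513866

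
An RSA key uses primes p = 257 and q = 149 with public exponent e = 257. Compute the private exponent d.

φ(n) = (p−1)(q−1) = 256·148 = 37888.
Need d with 257·d ≡ 1 (mod 37888). Apply the extended Euclidean algorithm:
37888 = 147×257 + 109
257 = 2×109 + 39
109 = 2×39 + 31
39 = 1×31 + 8
31 = 3×8 + 7
8 = 1×7 + 1
7 = 7×1 + 0
Back-substitute:
1 = 8 − 7
1 = −31 + 4·8
1 = 4·39 − 5·31
1 = −5·109 + 14·39
1 = 14·257 − 33·109
1 = −33·37888 + 4865·257
So 257·4865 ≡ 1 (mod 37888), hence d = 4865.

4865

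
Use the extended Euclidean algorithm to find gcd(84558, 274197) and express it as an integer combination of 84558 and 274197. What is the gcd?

Repeated division:
274197 = 3×84558 + 20523
84558 = 4×20523 + 2466
20523 = 8×2466 + 795
2466 = 3×795 + 81
795 = 9×81 + 66
81 = 1×66 + 15
66 = 4×15 + 6
15 = 2×6 + 3
6 = 2×3 + 0
gcd(84558, 274197) = 3.
Back-substituting:
3 = 15 − 2·6
3 = −2·66 + 9·15
3 = 9·81 − 11·66
3 = −11·795 + 108·81
3 = 108·2466 − 335·795
3 = −335·20523 + 2788·2466
3 = 2788·84558 − 11487·20523
3 = −11487·274197 + 37249·84558
So 3 = (-11487)·274197 + (37249)·84558.

3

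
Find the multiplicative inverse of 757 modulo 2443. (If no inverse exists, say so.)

71

Run Euclid on (2443, 757):
2443 = 3·757 + 172
757 = 4·172 + 69
172 = 2·69 + 34
69 = 2·34 + 1
34 = 34·1 + 0
Since gcd(757, 2443) = 1, back-substitute to write 1 as a combination:
1 = 69 − 2·34
1 = −2·172 + 5·69
1 = 5·757 − 22·172
1 = −22·2443 + 71·757
So 757·71 ≡ 1 (mod 2443).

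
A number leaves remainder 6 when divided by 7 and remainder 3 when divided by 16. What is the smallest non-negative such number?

Write x = 6 + 7·k. Then 7·k ≡ 3 − 6 ≡ 13 (mod 16).
Need 7⁻¹ mod 16. Extended Euclid on (16, 7):
16 = 2·7 + 2
7 = 3·2 + 1
2 = 2·1 + 0
Back-substitute:
1 = 7 − 3·2
1 = −3·16 + 7·7
7⁻¹ ≡ 7 (mod 16), so k ≡ 7·13 ≡ 11 (mod 16).
x = 6 + 7·11 = 83.

83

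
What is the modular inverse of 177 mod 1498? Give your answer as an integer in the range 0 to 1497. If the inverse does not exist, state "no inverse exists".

gcd(1498, 177) by repeated division:
1498 = 8·177 + 82
177 = 2·82 + 13
82 = 6·13 + 4
13 = 3·4 + 1
4 = 4·1 + 0
The gcd is 1. Working backward:
1 = 13 − 3·4
1 = −3·82 + 19·13
1 = 19·177 − 41·82
1 = −41·1498 + 347·177
So 177·347 ≡ 1 (mod 1498).

347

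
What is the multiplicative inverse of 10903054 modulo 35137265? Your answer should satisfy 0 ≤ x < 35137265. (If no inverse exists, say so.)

Extended Euclidean algorithm:
35137265 = 3×10903054 + 2428103
10903054 = 4×2428103 + 1190642
2428103 = 2×1190642 + 46819
1190642 = 25×46819 + 20167
46819 = 2×20167 + 6485
20167 = 3×6485 + 712
6485 = 9×712 + 77
712 = 9×77 + 19
77 = 4×19 + 1
19 = 19×1 + 0
gcd = 1, so the inverse exists. Back-substitute:
1 = 77 − 4·19
1 = −4·712 + 37·77
1 = 37·6485 − 337·712
1 = −337·20167 + 1048·6485
1 = 1048·46819 − 2433·20167
1 = −2433·1190642 + 61873·46819
1 = 61873·2428103 − 126179·1190642
1 = −126179·10903054 + 566589·2428103
1 = 566589·35137265 − 1825946·10903054
Thus 10903054·(-1825946) ≡ 1 (mod 35137265); reducing, -1825946 mod 35137265 = 33311319.

33311319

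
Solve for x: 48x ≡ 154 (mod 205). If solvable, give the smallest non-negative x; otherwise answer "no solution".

63

First find gcd(48, 205):
205 = 4*48 + 13
48 = 3*13 + 9
13 = 1*9 + 4
9 = 2*4 + 1
4 = 4*1 + 0
gcd = 1, so a unique solution mod 205 exists.
Back-substitute for the Bézout coefficients:
1 = 9 − 2·4
1 = −2·13 + 3·9
1 = 3·48 − 11·13
1 = −11·205 + 47·48
So 48·(47) ≡ 1 (mod 205), giving 48⁻¹ ≡ 47.
x ≡ 48⁻¹·154 ≡ 47·154 ≡ 63 (mod 205).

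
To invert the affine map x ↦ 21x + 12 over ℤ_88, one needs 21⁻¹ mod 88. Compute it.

21

Extended Euclidean algorithm:
88 = 4·21 + 4
21 = 5·4 + 1
4 = 4·1 + 0
gcd = 1, so the inverse exists. Back-substitute:
1 = 21 − 5·4
1 = −5·88 + 21·21
So 21·21 ≡ 1 (mod 88).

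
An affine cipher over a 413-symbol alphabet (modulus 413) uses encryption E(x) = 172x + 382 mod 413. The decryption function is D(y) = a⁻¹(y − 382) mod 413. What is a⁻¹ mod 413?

401

Extended Euclidean algorithm:
413 = 2·172 + 69
172 = 2·69 + 34
69 = 2·34 + 1
34 = 34·1 + 0
The gcd is 1. Working backward:
1 = 69 − 2·34
1 = −2·172 + 5·69
1 = 5·413 − 12·172
Thus 172·(-12) ≡ 1 (mod 413); reducing, -12 mod 413 = 401.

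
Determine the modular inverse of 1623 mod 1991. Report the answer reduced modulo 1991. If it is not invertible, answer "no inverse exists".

211

Apply the Euclidean algorithm to 1991 and 1623:
1991 = 1*1623 + 368
1623 = 4*368 + 151
368 = 2*151 + 66
151 = 2*66 + 19
66 = 3*19 + 9
19 = 2*9 + 1
9 = 9*1 + 0
The gcd is 1. Working backward:
1 = 19 − 2·9
1 = −2·66 + 7·19
1 = 7·151 − 16·66
1 = −16·368 + 39·151
1 = 39·1623 − 172·368
1 = −172·1991 + 211·1623
So 1623·211 ≡ 1 (mod 1991).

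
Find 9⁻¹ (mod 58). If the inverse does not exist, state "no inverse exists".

Run Euclid on (58, 9):
58 = 6·9 + 4
9 = 2·4 + 1
4 = 4·1 + 0
Since gcd(9, 58) = 1, back-substitute to write 1 as a combination:
1 = 9 − 2·4
1 = −2·58 + 13·9
So 9·13 ≡ 1 (mod 58).

13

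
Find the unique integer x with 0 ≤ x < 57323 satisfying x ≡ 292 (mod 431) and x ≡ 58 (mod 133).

723

Write x = 292 + 431·k. Then 431·k ≡ 58 − 292 ≡ 32 (mod 133).
Need 431⁻¹ mod 133. Extended Euclid on (133, 32):
133 = 4·32 + 5
32 = 6·5 + 2
5 = 2·2 + 1
2 = 2·1 + 0
Back-substitute:
1 = 5 − 2·2
1 = −2·32 + 13·5
1 = 13·133 − 54·32
431⁻¹ ≡ 79 (mod 133), so k ≡ 79·32 ≡ 1 (mod 133).
x = 292 + 431·1 = 723.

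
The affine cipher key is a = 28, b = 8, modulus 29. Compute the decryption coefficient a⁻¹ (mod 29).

28

Extended Euclidean algorithm:
29 = 1·28 + 1
28 = 28·1 + 0
The gcd is 1. Working backward:
1 = 29 − 28
So 28·(-1) ≡ 1 (mod 29), and -1 ≡ 28 (mod 29).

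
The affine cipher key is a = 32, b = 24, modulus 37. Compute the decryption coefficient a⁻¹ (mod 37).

Extended Euclidean algorithm:
37 = 1·32 + 5
32 = 6·5 + 2
5 = 2·2 + 1
2 = 2·1 + 0
Since gcd(32, 37) = 1, back-substitute to write 1 as a combination:
1 = 5 − 2·2
1 = −2·32 + 13·5
1 = 13·37 − 15·32
Hence 32⁻¹ ≡ -15 ≡ 22 (mod 37).

22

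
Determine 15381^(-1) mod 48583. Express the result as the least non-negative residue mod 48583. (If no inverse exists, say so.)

Run Euclid on (48583, 15381):
48583 = 3·15381 + 2440
15381 = 6·2440 + 741
2440 = 3·741 + 217
741 = 3·217 + 90
217 = 2·90 + 37
90 = 2·37 + 16
37 = 2·16 + 5
16 = 3·5 + 1
5 = 5·1 + 0
The gcd is 1. Working backward:
1 = 16 − 3·5
1 = −3·37 + 7·16
1 = 7·90 − 17·37
1 = −17·217 + 41·90
1 = 41·741 − 140·217
1 = −140·2440 + 461·741
1 = 461·15381 − 2906·2440
1 = −2906·48583 + 9179·15381
So 15381·9179 ≡ 1 (mod 48583).

9179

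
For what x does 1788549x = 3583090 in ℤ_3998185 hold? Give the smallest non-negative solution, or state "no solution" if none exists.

First find gcd(1788549, 3998185):
3998185 = 2×1788549 + 421087
1788549 = 4×421087 + 104201
421087 = 4×104201 + 4283
104201 = 24×4283 + 1409
4283 = 3×1409 + 56
1409 = 25×56 + 9
56 = 6×9 + 2
9 = 4×2 + 1
2 = 2×1 + 0
gcd = 1, so a unique solution mod 3998185 exists.
Back-substitute for the Bézout coefficients:
1 = 9 − 4·2
1 = −4·56 + 25·9
1 = 25·1409 − 629·56
1 = −629·4283 + 1912·1409
1 = 1912·104201 − 46517·4283
1 = −46517·421087 + 187980·104201
1 = 187980·1788549 − 798437·421087
1 = −798437·3998185 + 1784854·1788549
So 1788549·(1784854) ≡ 1 (mod 3998185), giving 1788549⁻¹ ≡ 1784854.
x ≡ 1788549⁻¹·3583090 ≡ 1784854·3583090 ≡ 3698480 (mod 3998185).

3698480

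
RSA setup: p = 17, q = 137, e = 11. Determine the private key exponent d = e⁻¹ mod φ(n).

1187

φ(n) = (p−1)(q−1) = 16·136 = 2176.
Need d with 11·d ≡ 1 (mod 2176). Apply the extended Euclidean algorithm:
2176 = 197×11 + 9
11 = 1×9 + 2
9 = 4×2 + 1
2 = 2×1 + 0
Back-substitute:
1 = 9 − 4·2
1 = −4·11 + 5·9
1 = 5·2176 − 989·11
So 11·(-989) ≡ 1 (mod 2176), hence d ≡ -989 ≡ 1187 (mod 2176).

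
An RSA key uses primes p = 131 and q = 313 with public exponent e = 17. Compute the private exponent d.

φ(n) = (p−1)(q−1) = 130·312 = 40560.
Need d with 17·d ≡ 1 (mod 40560). Apply the extended Euclidean algorithm:
40560 = 2385*17 + 15
17 = 1*15 + 2
15 = 7*2 + 1
2 = 2*1 + 0
Back-substitute:
1 = 15 − 7·2
1 = −7·17 + 8·15
1 = 8·40560 − 19087·17
So 17·(-19087) ≡ 1 (mod 40560), hence d ≡ -19087 ≡ 21473 (mod 40560).

21473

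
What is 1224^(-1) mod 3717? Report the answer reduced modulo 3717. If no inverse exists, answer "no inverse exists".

no inverse exists

Compute gcd(1224, 3717):
3717 = 3×1224 + 45
1224 = 27×45 + 9
45 = 5×9 + 0
Since gcd = 9 > 1, 1224 is not a unit mod 3717.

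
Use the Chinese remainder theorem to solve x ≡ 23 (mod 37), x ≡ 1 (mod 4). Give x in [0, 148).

Write x = 23 + 37·k. Then 37·k ≡ 1 − 23 ≡ 2 (mod 4).
Need 37⁻¹ mod 4. Extended Euclid on (4, 1):
4 = 4×1 + 0
37⁻¹ ≡ 1 (mod 4), so k ≡ 1·2 ≡ 2 (mod 4).
x = 23 + 37·2 = 97.

97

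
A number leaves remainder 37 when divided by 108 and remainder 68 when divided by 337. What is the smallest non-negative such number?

30061

Write x = 37 + 108·k. Then 108·k ≡ 68 − 37 ≡ 31 (mod 337).
Need 108⁻¹ mod 337. Extended Euclid on (337, 108):
337 = 3*108 + 13
108 = 8*13 + 4
13 = 3*4 + 1
4 = 4*1 + 0
Back-substitute:
1 = 13 − 3·4
1 = −3·108 + 25·13
1 = 25·337 − 78·108
108⁻¹ ≡ 259 (mod 337), so k ≡ 259·31 ≡ 278 (mod 337).
x = 37 + 108·278 = 30061.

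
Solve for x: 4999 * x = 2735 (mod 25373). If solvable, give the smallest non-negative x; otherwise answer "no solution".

20034

First find gcd(4999, 25373):
25373 = 5*4999 + 378
4999 = 13*378 + 85
378 = 4*85 + 38
85 = 2*38 + 9
38 = 4*9 + 2
9 = 4*2 + 1
2 = 2*1 + 0
gcd = 1, so a unique solution mod 25373 exists.
Back-substitute for the Bézout coefficients:
1 = 9 − 4·2
1 = −4·38 + 17·9
1 = 17·85 − 38·38
1 = −38·378 + 169·85
1 = 169·4999 − 2235·378
1 = −2235·25373 + 11344·4999
So 4999·(11344) ≡ 1 (mod 25373), giving 4999⁻¹ ≡ 11344.
x ≡ 4999⁻¹·2735 ≡ 11344·2735 ≡ 20034 (mod 25373).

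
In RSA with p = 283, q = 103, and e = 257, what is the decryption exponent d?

10073

φ(n) = (p−1)(q−1) = 282·102 = 28764.
Need d with 257·d ≡ 1 (mod 28764). Apply the extended Euclidean algorithm:
28764 = 111·257 + 237
257 = 1·237 + 20
237 = 11·20 + 17
20 = 1·17 + 3
17 = 5·3 + 2
3 = 1·2 + 1
2 = 2·1 + 0
Back-substitute:
1 = 3 − 2
1 = −17 + 6·3
1 = 6·20 − 7·17
1 = −7·237 + 83·20
1 = 83·257 − 90·237
1 = −90·28764 + 10073·257
So 257·10073 ≡ 1 (mod 28764), hence d = 10073.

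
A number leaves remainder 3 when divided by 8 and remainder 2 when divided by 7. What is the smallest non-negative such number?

51

Write x = 3 + 8·k. Then 8·k ≡ 2 − 3 ≡ 6 (mod 7).
Need 8⁻¹ mod 7. Extended Euclid on (7, 1):
7 = 7×1 + 0
8⁻¹ ≡ 1 (mod 7), so k ≡ 1·6 ≡ 6 (mod 7).
x = 3 + 8·6 = 51.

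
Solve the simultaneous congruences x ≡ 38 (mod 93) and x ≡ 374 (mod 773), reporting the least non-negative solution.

Write x = 38 + 93·k. Then 93·k ≡ 374 − 38 ≡ 336 (mod 773).
Need 93⁻¹ mod 773. Extended Euclid on (773, 93):
773 = 8×93 + 29
93 = 3×29 + 6
29 = 4×6 + 5
6 = 1×5 + 1
5 = 5×1 + 0
Back-substitute:
1 = 6 − 5
1 = −29 + 5·6
1 = 5·93 − 16·29
1 = −16·773 + 133·93
93⁻¹ ≡ 133 (mod 773), so k ≡ 133·336 ≡ 627 (mod 773).
x = 38 + 93·627 = 58349.

58349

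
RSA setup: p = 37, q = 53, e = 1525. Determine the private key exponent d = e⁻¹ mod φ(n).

φ(n) = (p−1)(q−1) = 36·52 = 1872.
Need d with 1525·d ≡ 1 (mod 1872). Apply the extended Euclidean algorithm:
1872 = 1×1525 + 347
1525 = 4×347 + 137
347 = 2×137 + 73
137 = 1×73 + 64
73 = 1×64 + 9
64 = 7×9 + 1
9 = 9×1 + 0
Back-substitute:
1 = 64 − 7·9
1 = −7·73 + 8·64
1 = 8·137 − 15·73
1 = −15·347 + 38·137
1 = 38·1525 − 167·347
1 = −167·1872 + 205·1525
So 1525·205 ≡ 1 (mod 1872), hence d = 205.

205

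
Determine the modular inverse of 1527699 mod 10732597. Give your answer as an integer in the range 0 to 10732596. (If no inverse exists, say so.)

5269521

Extended Euclidean algorithm:
10732597 = 7×1527699 + 38704
1527699 = 39×38704 + 18243
38704 = 2×18243 + 2218
18243 = 8×2218 + 499
2218 = 4×499 + 222
499 = 2×222 + 55
222 = 4×55 + 2
55 = 27×2 + 1
2 = 2×1 + 0
Since gcd(1527699, 10732597) = 1, back-substitute to write 1 as a combination:
1 = 55 − 27·2
1 = −27·222 + 109·55
1 = 109·499 − 245·222
1 = −245·2218 + 1089·499
1 = 1089·18243 − 8957·2218
1 = −8957·38704 + 19003·18243
1 = 19003·1527699 − 750074·38704
1 = −750074·10732597 + 5269521·1527699
So 1527699·5269521 ≡ 1 (mod 10732597).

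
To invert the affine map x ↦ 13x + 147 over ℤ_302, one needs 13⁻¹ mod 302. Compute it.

Run Euclid on (302, 13):
302 = 23*13 + 3
13 = 4*3 + 1
3 = 3*1 + 0
Since gcd(13, 302) = 1, back-substitute to write 1 as a combination:
1 = 13 − 4·3
1 = −4·302 + 93·13
So 13·93 ≡ 1 (mod 302).

93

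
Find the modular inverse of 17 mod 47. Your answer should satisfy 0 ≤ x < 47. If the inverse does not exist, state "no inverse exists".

gcd(47, 17) by repeated division:
47 = 2·17 + 13
17 = 1·13 + 4
13 = 3·4 + 1
4 = 4·1 + 0
The gcd is 1. Working backward:
1 = 13 − 3·4
1 = −3·17 + 4·13
1 = 4·47 − 11·17
Thus 17·(-11) ≡ 1 (mod 47); reducing, -11 mod 47 = 36.

36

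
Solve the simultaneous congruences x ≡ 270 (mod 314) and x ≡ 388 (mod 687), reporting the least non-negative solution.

Write x = 270 + 314·k. Then 314·k ≡ 388 − 270 ≡ 118 (mod 687).
Need 314⁻¹ mod 687. Extended Euclid on (687, 314):
687 = 2*314 + 59
314 = 5*59 + 19
59 = 3*19 + 2
19 = 9*2 + 1
2 = 2*1 + 0
Back-substitute:
1 = 19 − 9·2
1 = −9·59 + 28·19
1 = 28·314 − 149·59
1 = −149·687 + 326·314
314⁻¹ ≡ 326 (mod 687), so k ≡ 326·118 ≡ 683 (mod 687).
x = 270 + 314·683 = 214732.

214732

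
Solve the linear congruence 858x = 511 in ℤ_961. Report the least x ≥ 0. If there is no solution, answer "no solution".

107

First find gcd(858, 961):
961 = 1×858 + 103
858 = 8×103 + 34
103 = 3×34 + 1
34 = 34×1 + 0
gcd = 1, so a unique solution mod 961 exists.
Back-substitute for the Bézout coefficients:
1 = 103 − 3·34
1 = −3·858 + 25·103
1 = 25·961 − 28·858
So 858·(-28) ≡ 1 (mod 961), giving 858⁻¹ ≡ 933.
x ≡ 858⁻¹·511 ≡ 933·511 ≡ 107 (mod 961).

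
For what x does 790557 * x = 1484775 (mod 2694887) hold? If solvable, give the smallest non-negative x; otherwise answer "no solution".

291765

First find gcd(790557, 2694887):
2694887 = 3×790557 + 323216
790557 = 2×323216 + 144125
323216 = 2×144125 + 34966
144125 = 4×34966 + 4261
34966 = 8×4261 + 878
4261 = 4×878 + 749
878 = 1×749 + 129
749 = 5×129 + 104
129 = 1×104 + 25
104 = 4×25 + 4
25 = 6×4 + 1
4 = 4×1 + 0
gcd = 1, so a unique solution mod 2694887 exists.
Back-substitute for the Bézout coefficients:
1 = 25 − 6·4
1 = −6·104 + 25·25
1 = 25·129 − 31·104
1 = −31·749 + 180·129
1 = 180·878 − 211·749
1 = −211·4261 + 1024·878
1 = 1024·34966 − 8403·4261
1 = −8403·144125 + 34636·34966
1 = 34636·323216 − 77675·144125
1 = −77675·790557 + 189986·323216
1 = 189986·2694887 − 647633·790557
So 790557·(-647633) ≡ 1 (mod 2694887), giving 790557⁻¹ ≡ 2047254.
x ≡ 790557⁻¹·1484775 ≡ 2047254·1484775 ≡ 291765 (mod 2694887).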